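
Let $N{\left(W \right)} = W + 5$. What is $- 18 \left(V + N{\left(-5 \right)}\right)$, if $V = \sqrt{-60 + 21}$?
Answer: $- 18 i \sqrt{39} \approx - 112.41 i$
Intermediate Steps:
$N{\left(W \right)} = 5 + W$
$V = i \sqrt{39}$ ($V = \sqrt{-39} = i \sqrt{39} \approx 6.245 i$)
$- 18 \left(V + N{\left(-5 \right)}\right) = - 18 \left(i \sqrt{39} + \left(5 - 5\right)\right) = - 18 \left(i \sqrt{39} + 0\right) = - 18 i \sqrt{39}$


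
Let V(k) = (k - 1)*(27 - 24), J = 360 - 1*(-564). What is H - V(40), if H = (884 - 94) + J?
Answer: 1597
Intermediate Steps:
J = 924 (J = 360 + 564 = 924)
V(k) = -3 + 3*k (V(k) = (-1 + k)*3 = -3 + 3*k)
H = 1714 (H = (884 - 94) + 924 = 790 + 924 = 1714)
H - V(40) = 1714 - (-3 + 3*40) = 1714 - (-3 + 120) = 1714 - 1*117 = 1714 - 117 = 1597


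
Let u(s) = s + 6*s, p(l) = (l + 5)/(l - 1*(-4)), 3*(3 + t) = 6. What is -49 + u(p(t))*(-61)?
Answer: -1855/3 ≈ -618.33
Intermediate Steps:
t = -1 (t = -3 + (1/3)*6 = -3 + 2 = -1)
p(l) = (5 + l)/(4 + l) (p(l) = (5 + l)/(l + 4) = (5 + l)/(4 + l))
u(s) = 7*s
-49 + u(p(t))*(-61) = -49 + (7*((5 - 1)/(4 - 1)))*(-61) = -49 + (7*(4/3))*(-61) = -49 + (28/3)*(-61) = -49 - 1708/3 = -1855/3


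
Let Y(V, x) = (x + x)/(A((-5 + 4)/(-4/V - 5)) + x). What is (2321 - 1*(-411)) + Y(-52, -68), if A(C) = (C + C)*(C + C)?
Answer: 189912180/69463 ≈ 2734.0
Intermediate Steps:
A(C) = 4*C² (A(C) = (2*C)*(2*C) = 4*C²)
Y(V, x) = 2*x/(x + 4/(-5 - 4/V)²) (Y(V, x) = (x + x)/(4*((-5 + 4)/(-4/V - 5))² + x) = (2*x)/(4*(-1/(-5 - 4/V))² + x) = (2*x)/(4/(-5 - 4/V)² + x) = (2*x)/(x + 4/(-5 - 4/V)²) = 2*x/(x + 4/(-5 - 4/V)²))
(2321 - 1*(-411)) + Y(-52, -68) = (2321 - 1*(-411)) + 2*(-68)*(4 + 5*(-52))²/(4*(-52)² - 68*(4 + 5*(-52))²) = (2321 + 411) + 2*(-68)*(4 - 260)²/(4*2704 - 68*(4 - 260)²) = 2732 + 2*(-68)*(-256)²/(10816 - 68*(-256)²) = 2732 + 2*(-68)*65536/(10816 - 68*65536) = 2732 + 2*(-68)*65536/(10816 - 4456448) = 2732 + 2*(-68)*65536/(-4445632) = 2732 + 2*(-68)*65536*(-1/4445632) = 2732 + 139264/69463 = 189912180/69463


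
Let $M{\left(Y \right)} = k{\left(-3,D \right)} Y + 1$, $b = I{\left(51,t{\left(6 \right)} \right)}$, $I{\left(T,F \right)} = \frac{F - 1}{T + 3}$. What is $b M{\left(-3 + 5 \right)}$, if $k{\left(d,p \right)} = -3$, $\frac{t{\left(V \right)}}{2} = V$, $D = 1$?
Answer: $- \frac{55}{54} \approx -1.0185$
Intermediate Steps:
$t{\left(V \right)} = 2 V$
$I{\left(T,F \right)} = \frac{-1 + F}{3 + T}$
$b = \frac{11}{54}$ ($b = \frac{-1 + 2 \cdot 6}{3 + 51} = \frac{-1 + 12}{54} = \frac{1}{54} \cdot 11 = \frac{11}{54} \approx 0.2037$)
$M{\left(Y \right)} = 1 - 3 Y$ ($M{\left(Y \right)} = - 3 Y + 1 = 1 - 3 Y$)
$b M{\left(-3 + 5 \right)} = \frac{11 \left(1 - 3 \left(-3 + 5\right)\right)}{54} = \frac{11 \left(1 - 6\right)}{54} = \frac{11}{54} \left(-5\right) = - \frac{55}{54}$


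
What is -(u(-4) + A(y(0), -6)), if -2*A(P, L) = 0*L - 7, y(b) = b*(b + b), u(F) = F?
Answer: 1/2 ≈ 0.50000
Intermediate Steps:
y(b) = 2*b**2 (y(b) = b*(2*b) = 2*b**2)
A(P, L) = 7/2 (A(P, L) = -(0*L - 7)/2 = -(0 - 7)/2 = -1/2*(-7) = 7/2)
-(u(-4) + A(y(0), -6)) = -(-4 + 7/2) = -1*(-1/2) = 1/2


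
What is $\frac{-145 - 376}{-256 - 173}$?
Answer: $\frac{521}{429} \approx 1.2145$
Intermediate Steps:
$\frac{-145 - 376}{-256 - 173} = - \frac{521}{-429} = \left(-521\right) \left(- \frac{1}{429}\right) = \frac{521}{429}$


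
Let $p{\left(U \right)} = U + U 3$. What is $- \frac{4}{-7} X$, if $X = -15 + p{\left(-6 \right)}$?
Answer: $- \frac{156}{7} \approx -22.286$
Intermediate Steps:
$p{\left(U \right)} = 4 U$ ($p{\left(U \right)} = U + 3 U = 4 U$)
$X = -39$ ($X = -15 + 4 \left(-6\right) = -15 - 24 = -39$)
$- \frac{4}{-7} X = - \frac{4}{-7} \left(-39\right) = \left(-4\right) \left(- \frac{1}{7}\right) \left(-39\right) = \frac{4}{7} \left(-39\right) = - \frac{156}{7}$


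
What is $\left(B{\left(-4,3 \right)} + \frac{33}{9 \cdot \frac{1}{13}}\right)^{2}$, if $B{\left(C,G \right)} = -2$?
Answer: $\frac{18769}{9} \approx 2085.4$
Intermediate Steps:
$\left(B{\left(-4,3 \right)} + \frac{33}{9 \cdot \frac{1}{13}}\right)^{2} = \left(-2 + \frac{33}{9 \cdot \frac{1}{13}}\right)^{2} = \left(-2 + \frac{33}{\frac{9}{13}}\right)^{2} = \left(-2 + 33 \cdot \frac{13}{9}\right)^{2} = \left(-2 + \frac{143}{3}\right)^{2} = \left(\frac{137}{3}\right)^{2} = \frac{18769}{9}$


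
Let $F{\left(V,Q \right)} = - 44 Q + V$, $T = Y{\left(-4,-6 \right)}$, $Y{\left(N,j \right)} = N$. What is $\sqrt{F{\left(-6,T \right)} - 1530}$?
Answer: $4 i \sqrt{85} \approx 36.878 i$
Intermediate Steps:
$T = -4$
$F{\left(V,Q \right)} = V - 44 Q$
$\sqrt{F{\left(-6,T \right)} - 1530} = \sqrt{\left(-6 - -176\right) - 1530} = \sqrt{\left(-6 + 176\right) - 1530} = \sqrt{170 - 1530} = \sqrt{-1360} = 4 i \sqrt{85}$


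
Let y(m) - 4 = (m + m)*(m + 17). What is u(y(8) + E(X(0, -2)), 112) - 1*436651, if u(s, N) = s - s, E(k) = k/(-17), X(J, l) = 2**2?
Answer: -436651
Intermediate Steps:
y(m) = 4 + 2*m*(17 + m) (y(m) = 4 + (m + m)*(m + 17) = 4 + (2*m)*(17 + m) = 4 + 2*m*(17 + m))
X(J, l) = 4
E(k) = -k/17 (E(k) = k*(-1/17) = -k/17)
u(s, N) = 0
u(y(8) + E(X(0, -2)), 112) - 1*436651 = 0 - 1*436651 = 0 - 436651 = -436651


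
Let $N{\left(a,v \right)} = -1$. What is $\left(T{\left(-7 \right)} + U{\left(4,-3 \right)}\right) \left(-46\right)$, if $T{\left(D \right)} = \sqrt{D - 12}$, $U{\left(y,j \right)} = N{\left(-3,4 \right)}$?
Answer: $46 - 46 i \sqrt{19} \approx 46.0 - 200.51 i$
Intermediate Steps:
$U{\left(y,j \right)} = -1$
$T{\left(D \right)} = \sqrt{-12 + D}$
$\left(T{\left(-7 \right)} + U{\left(4,-3 \right)}\right) \left(-46\right) = \left(\sqrt{-12 - 7} - 1\right) \left(-46\right) = \left(\sqrt{-19} - 1\right) \left(-46\right) = \left(i \sqrt{19} - 1\right) \left(-46\right) = \left(-1 + i \sqrt{19}\right) \left(-46\right) = 46 - 46 i \sqrt{19}$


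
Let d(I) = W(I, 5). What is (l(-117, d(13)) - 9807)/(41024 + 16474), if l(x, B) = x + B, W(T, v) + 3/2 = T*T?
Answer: -19513/114996 ≈ -0.16968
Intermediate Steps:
W(T, v) = -3/2 + T² (W(T, v) = -3/2 + T*T = -3/2 + T²)
d(I) = -3/2 + I²
l(x, B) = B + x
(l(-117, d(13)) - 9807)/(41024 + 16474) = (((-3/2 + 13²) - 117) - 9807)/(41024 + 16474) = (((-3/2 + 169) - 117) - 9807)/57498 = ((335/2 - 117) - 9807)*(1/57498) = (101/2 - 9807)*(1/57498) = -19513/2*1/57498 = -19513/114996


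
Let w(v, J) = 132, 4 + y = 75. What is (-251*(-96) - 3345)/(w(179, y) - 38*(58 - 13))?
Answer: -6917/526 ≈ -13.150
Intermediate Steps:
y = 71 (y = -4 + 75 = 71)
(-251*(-96) - 3345)/(w(179, y) - 38*(58 - 13)) = (-251*(-96) - 3345)/(132 - 38*(58 - 13)) = (24096 - 3345)/(132 - 38*45) = 20751/(132 - 1710) = 20751/(-1578) = 20751*(-1/1578) = -6917/526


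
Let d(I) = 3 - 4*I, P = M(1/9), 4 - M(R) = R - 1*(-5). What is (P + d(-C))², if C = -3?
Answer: 8281/81 ≈ 102.23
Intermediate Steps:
M(R) = -1 - R (M(R) = 4 - (R - 1*(-5)) = 4 - (R + 5) = 4 - (5 + R) = 4 + (-5 - R) = -1 - R)
P = -10/9 (P = -1 - 1/9 = -1 - 1*⅑ = -1 - ⅑ = -10/9 ≈ -1.1111)
(P + d(-C))² = (-10/9 + (3 - (-4)*(-3)))² = (-10/9 + (3 - 4*3))² = (-10/9 + (3 - 12))² = (-10/9 - 9)² = (-91/9)² = 8281/81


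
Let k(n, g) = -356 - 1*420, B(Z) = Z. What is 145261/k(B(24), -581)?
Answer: -145261/776 ≈ -187.19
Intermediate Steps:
k(n, g) = -776 (k(n, g) = -356 - 420 = -776)
145261/k(B(24), -581) = 145261/(-776) = 145261*(-1/776) = -145261/776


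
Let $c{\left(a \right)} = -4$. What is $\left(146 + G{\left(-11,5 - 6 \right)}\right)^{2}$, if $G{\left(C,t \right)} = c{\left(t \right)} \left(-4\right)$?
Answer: $26244$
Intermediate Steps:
$G{\left(C,t \right)} = 16$ ($G{\left(C,t \right)} = \left(-4\right) \left(-4\right) = 16$)
$\left(146 + G{\left(-11,5 - 6 \right)}\right)^{2} = \left(146 + 16\right)^{2} = 162^{2} = 26244$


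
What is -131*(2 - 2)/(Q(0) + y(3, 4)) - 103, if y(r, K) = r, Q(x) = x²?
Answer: -103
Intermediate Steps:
-131*(2 - 2)/(Q(0) + y(3, 4)) - 103 = -131*(2 - 2)/(0² + 3) - 103 = -0/(0 + 3) - 103 = -0/3 - 103 = -131*0 - 103 = 0 - 103 = -103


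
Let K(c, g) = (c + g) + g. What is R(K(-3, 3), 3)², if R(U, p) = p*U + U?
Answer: 144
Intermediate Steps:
K(c, g) = c + 2*g
R(U, p) = U + U*p (R(U, p) = U*p + U = U + U*p)
R(K(-3, 3), 3)² = ((-3 + 2*3)*(1 + 3))² = ((-3 + 6)*4)² = (3*4)² = 12² = 144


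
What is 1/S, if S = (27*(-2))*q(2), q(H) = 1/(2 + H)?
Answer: -2/27 ≈ -0.074074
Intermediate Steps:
S = -27/2 (S = (27*(-2))/(2 + 2) = -54/4 = -54*¼ = -27/2 ≈ -13.500)
1/S = 1/(-27/2) = -2/27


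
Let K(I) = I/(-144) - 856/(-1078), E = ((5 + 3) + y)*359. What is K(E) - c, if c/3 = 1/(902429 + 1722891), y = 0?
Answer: -243888304573/12735427320 ≈ -19.150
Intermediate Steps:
c = 3/2625320 (c = 3/(902429 + 1722891) = 3/2625320 ≈ 1.1427e-6)
E = 2872 (E = ((5 + 3) + 0)*359 = (8 + 0)*359 = 8*359 = 2872)
K(I) = 428/539 - I/144 (K(I) = I*(-1/144) - 856*(-1/1078) = -I/144 + 428/539 = 428/539 - I/144)
K(E) - c = (428/539 - 1/144*2872) - 1*3/2625320 = (428/539 - 359/18) - 3/2625320 = -185797/9702 - 3/2625320 = -243888304573/12735427320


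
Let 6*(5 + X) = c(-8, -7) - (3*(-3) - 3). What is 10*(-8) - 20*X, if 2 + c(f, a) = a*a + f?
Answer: -150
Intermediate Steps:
c(f, a) = -2 + f + a² (c(f, a) = -2 + (a*a + f) = -2 + (a² + f) = -2 + (f + a²) = -2 + f + a²)
X = 7/2 (X = -5 + ((-2 - 8 + (-7)²) - (3*(-3) - 3))/6 = -5 + ((-2 - 8 + 49) - (-9 - 3))/6 = -5 + (39 - 1*(-12))/6 = -5 + (39 + 12)/6 = -5 + (⅙)*51 = -5 + 17/2 = 7/2 ≈ 3.5000)
10*(-8) - 20*X = 10*(-8) - 20*7/2 = -80 - 70 = -150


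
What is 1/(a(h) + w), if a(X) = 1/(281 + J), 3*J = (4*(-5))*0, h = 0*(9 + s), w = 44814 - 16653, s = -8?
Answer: 281/7913242 ≈ 3.5510e-5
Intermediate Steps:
w = 28161
h = 0 (h = 0*(9 - 8) = 0*1 = 0)
J = 0 (J = ((4*(-5))*0)/3 = (-20*0)/3 = (⅓)*0 = 0)
a(X) = 1/281 (a(X) = 1/(281 + 0) = 1/281)
1/(a(h) + w) = 1/(1/281 + 28161) = 1/(7913242/281) = 281/7913242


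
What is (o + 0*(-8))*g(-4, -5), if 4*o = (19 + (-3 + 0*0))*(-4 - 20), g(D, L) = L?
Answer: 480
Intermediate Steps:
o = -96 (o = ((19 + (-3 + 0*0))*(-4 - 20))/4 = ((19 + (-3 + 0))*(-24))/4 = ((19 - 3)*(-24))/4 = (16*(-24))/4 = (1/4)*(-384) = -96)
(o + 0*(-8))*g(-4, -5) = (-96 + 0*(-8))*(-5) = (-96 + 0)*(-5) = -96*(-5) = 480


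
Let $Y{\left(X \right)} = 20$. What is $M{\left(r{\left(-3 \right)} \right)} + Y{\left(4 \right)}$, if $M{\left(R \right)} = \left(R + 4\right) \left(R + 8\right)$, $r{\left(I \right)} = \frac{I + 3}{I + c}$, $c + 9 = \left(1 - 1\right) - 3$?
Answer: $52$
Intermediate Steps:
$c = -12$ ($c = -9 + \left(\left(1 - 1\right) - 3\right) = -9 + \left(0 - 3\right) = -9 - 3 = -12$)
$r{\left(I \right)} = \frac{3 + I}{-12 + I}$ ($r{\left(I \right)} = \frac{I + 3}{I - 12} = \frac{3 + I}{-12 + I}$)
$M{\left(R \right)} = \left(4 + R\right) \left(8 + R\right)$
$M{\left(r{\left(-3 \right)} \right)} + Y{\left(4 \right)} = \left(32 + \left(\frac{3 - 3}{-12 - 3}\right)^{2} + 12 \frac{3 - 3}{-12 - 3}\right) + 20 = \left(32 + \left(\frac{1}{-15} \cdot 0\right)^{2} + 12 \frac{1}{-15} \cdot 0\right) + 20 = \left(32 + \left(\left(- \frac{1}{15}\right) 0\right)^{2} + 12 \left(\left(- \frac{1}{15}\right) 0\right)\right) + 20 = \left(32 + 0^{2} + 12 \cdot 0\right) + 20 = \left(32 + 0 + 0\right) + 20 = 32 + 20 = 52$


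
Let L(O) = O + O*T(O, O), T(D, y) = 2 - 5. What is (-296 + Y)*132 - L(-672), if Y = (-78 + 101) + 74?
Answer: -27612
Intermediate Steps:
T(D, y) = -3
L(O) = -2*O (L(O) = O + O*(-3) = O - 3*O = -2*O)
Y = 97 (Y = 23 + 74 = 97)
(-296 + Y)*132 - L(-672) = (-296 + 97)*132 - (-2)*(-672) = -199*132 - 1*1344 = -26268 - 1344 = -27612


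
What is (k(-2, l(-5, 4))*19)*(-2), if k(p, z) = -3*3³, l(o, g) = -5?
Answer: 3078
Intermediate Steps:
k(p, z) = -81 (k(p, z) = -3*27 = -81)
(k(-2, l(-5, 4))*19)*(-2) = -81*19*(-2) = -1539*(-2) = 3078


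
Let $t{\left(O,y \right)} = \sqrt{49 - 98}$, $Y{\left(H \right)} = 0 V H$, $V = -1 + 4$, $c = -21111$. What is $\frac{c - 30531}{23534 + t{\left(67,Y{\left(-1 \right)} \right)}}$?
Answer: $- \frac{173620404}{79121315} + \frac{51642 i}{79121315} \approx -2.1944 + 0.00065269 i$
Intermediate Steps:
$V = 3$
$Y{\left(H \right)} = 0$ ($Y{\left(H \right)} = 0 \cdot 3 H = 0 H = 0$)
$t{\left(O,y \right)} = 7 i$ ($t{\left(O,y \right)} = \sqrt{-49} = 7 i$)
$\frac{c - 30531}{23534 + t{\left(67,Y{\left(-1 \right)} \right)}} = \frac{-21111 - 30531}{23534 + 7 i} = - 51642 \frac{23534 - 7 i}{553849205} = - \frac{51642 \left(23534 - 7 i\right)}{553849205}$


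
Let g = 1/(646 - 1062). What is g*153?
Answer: -153/416 ≈ -0.36779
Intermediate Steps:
g = -1/416 (g = 1/(-416) = -1/416 ≈ -0.0024038)
g*153 = -1/416*153 = -153/416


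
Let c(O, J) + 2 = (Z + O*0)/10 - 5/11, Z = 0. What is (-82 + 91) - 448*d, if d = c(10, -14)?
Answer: 12195/11 ≈ 1108.6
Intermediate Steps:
c(O, J) = -27/11 (c(O, J) = -2 + ((0 + O*0)/10 - 5/11) = -2 + ((0 + 0)*(1/10) - 5*1/11) = -2 + (0*(1/10) - 5/11) = -2 + (0 - 5/11) = -2 - 5/11 = -27/11)
d = -27/11 ≈ -2.4545
(-82 + 91) - 448*d = (-82 + 91) - 448*(-27/11) = 9 + 12096/11 = 12195/11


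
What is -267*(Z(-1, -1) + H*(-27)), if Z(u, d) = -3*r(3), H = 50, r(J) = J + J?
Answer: 365256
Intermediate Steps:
r(J) = 2*J
Z(u, d) = -18 (Z(u, d) = -6*3 = -3*6 = -18)
-267*(Z(-1, -1) + H*(-27)) = -267*(-18 + 50*(-27)) = -267*(-18 - 1350) = -267*(-1368) = 365256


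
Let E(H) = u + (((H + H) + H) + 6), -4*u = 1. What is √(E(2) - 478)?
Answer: I*√1865/2 ≈ 21.593*I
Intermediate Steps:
u = -¼ (u = -¼*1 = -¼ ≈ -0.25000)
E(H) = 23/4 + 3*H (E(H) = -¼ + (((H + H) + H) + 6) = -¼ + ((2*H + H) + 6) = -¼ + (3*H + 6) = -¼ + (6 + 3*H) = 23/4 + 3*H)
√(E(2) - 478) = √((23/4 + 3*2) - 478) = √((23/4 + 6) - 478) = √(47/4 - 478) = √(-1865/4) = I*√1865/2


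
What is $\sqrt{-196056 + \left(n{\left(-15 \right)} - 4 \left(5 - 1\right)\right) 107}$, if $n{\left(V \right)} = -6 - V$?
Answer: $i \sqrt{196805} \approx 443.63 i$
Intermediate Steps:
$\sqrt{-196056 + \left(n{\left(-15 \right)} - 4 \left(5 - 1\right)\right) 107} = \sqrt{-196056 + \left(\left(-6 - -15\right) - 4 \left(5 - 1\right)\right) 107} = \sqrt{-196056 + \left(\left(-6 + 15\right) - 16\right) 107} = \sqrt{-196056 + \left(9 - 16\right) 107} = \sqrt{-196056 - 749} = \sqrt{-196805} = i \sqrt{196805}$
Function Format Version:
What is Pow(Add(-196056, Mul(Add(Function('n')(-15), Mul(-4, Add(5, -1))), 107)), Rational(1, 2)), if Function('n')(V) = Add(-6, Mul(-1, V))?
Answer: Mul(I, Pow(196805, Rational(1, 2))) ≈ Mul(443.63, I)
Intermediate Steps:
Pow(Add(-196056, Mul(Add(Function('n')(-15), Mul(-4, Add(5, -1))), 107)), Rational(1, 2)) = Pow(Add(-196056, Mul(Add(Add(-6, Mul(-1, -15)), Mul(-4, Add(5, -1))), 107)), Rational(1, 2)) = Pow(Add(-196056, Mul(Add(Add(-6, 15), Mul(-4, 4)), 107)), Rational(1, 2)) = Pow(Add(-196056, Mul(Add(9, -16), 107)), Rational(1, 2)) = Pow(Add(-196056, Mul(-7, 107)), Rational(1, 2)) = Pow(Add(-196056, -749), Rational(1, 2)) = Pow(-196805, Rational(1, 2)) = Mul(I, Pow(196805, Rational(1, 2)))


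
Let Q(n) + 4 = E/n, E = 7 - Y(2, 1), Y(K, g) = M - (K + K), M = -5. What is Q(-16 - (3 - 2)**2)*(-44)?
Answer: 3696/17 ≈ 217.41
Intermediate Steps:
Y(K, g) = -5 - 2*K (Y(K, g) = -5 - (K + K) = -5 - 2*K)
E = 16 (E = 7 - (-5 - 2*2) = 7 - (-5 - 4) = 7 - 1*(-9) = 7 + 9 = 16)
Q(n) = -4 + 16/n
Q(-16 - (3 - 2)**2)*(-44) = (-4 + 16/(-16 - (3 - 2)**2))*(-44) = (-4 + 16/(-16 - 1*1**2))*(-44) = (-4 + 16/(-16 - 1*1))*(-44) = (-4 + 16/(-16 - 1))*(-44) = (-4 + 16/(-17))*(-44) = (-4 + 16*(-1/17))*(-44) = (-4 - 16/17)*(-44) = -84/17*(-44) = 3696/17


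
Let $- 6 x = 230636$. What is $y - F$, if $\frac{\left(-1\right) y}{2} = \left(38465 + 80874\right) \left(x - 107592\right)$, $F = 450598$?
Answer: $\frac{104562047938}{3} \approx 3.4854 \cdot 10^{10}$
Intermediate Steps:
$x = - \frac{115318}{3}$ ($x = \left(- \frac{1}{6}\right) 230636 = - \frac{115318}{3} \approx -38439.0$)
$y = \frac{104563399732}{3}$ ($y = - 2 \left(38465 + 80874\right) \left(- \frac{115318}{3} - 107592\right) = - 2 \cdot 119339 \left(- \frac{438094}{3}\right) = \left(-2\right) \left(- \frac{52281699866}{3}\right) = \frac{104563399732}{3} \approx 3.4854 \cdot 10^{10}$)
$y - F = \frac{104563399732}{3} - 450598 = \frac{104562047938}{3}$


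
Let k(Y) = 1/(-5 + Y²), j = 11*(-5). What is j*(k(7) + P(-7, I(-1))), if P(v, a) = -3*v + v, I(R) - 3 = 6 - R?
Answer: -3085/4 ≈ -771.25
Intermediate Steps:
I(R) = 9 - R (I(R) = 3 + (6 - R) = 9 - R)
P(v, a) = -2*v
j = -55
j*(k(7) + P(-7, I(-1))) = -55*(1/(-5 + 7²) - 2*(-7)) = -55*(1/(-5 + 49) + 14) = -55*(1/44 + 14) = -55*617/44 = -3085/4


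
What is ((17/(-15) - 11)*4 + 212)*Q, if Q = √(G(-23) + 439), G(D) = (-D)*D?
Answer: 2452*I*√10/5 ≈ 1550.8*I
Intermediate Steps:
G(D) = -D²
Q = 3*I*√10 (Q = √(-1*(-23)² + 439) = √(-1*529 + 439) = √(-529 + 439) = √(-90) = 3*I*√10 ≈ 9.4868*I)
((17/(-15) - 11)*4 + 212)*Q = ((17/(-15) - 11)*4 + 212)*(3*I*√10) = ((17*(-1/15) - 11)*4 + 212)*(3*I*√10) = ((-17/15 - 11)*4 + 212)*(3*I*√10) = (-182/15*4 + 212)*(3*I*√10) = (-728/15 + 212)*(3*I*√10) = 2452*(3*I*√10)/15 = 2452*I*√10/5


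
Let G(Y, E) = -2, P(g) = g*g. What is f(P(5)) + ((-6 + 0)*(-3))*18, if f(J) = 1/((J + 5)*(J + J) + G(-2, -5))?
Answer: 485353/1498 ≈ 324.00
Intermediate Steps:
P(g) = g**2
f(J) = 1/(-2 + 2*J*(5 + J)) (f(J) = 1/((J + 5)*(J + J) - 2) = 1/((5 + J)*(2*J) - 2) = 1/(2*J*(5 + J) - 2) = 1/(-2 + 2*J*(5 + J)))
f(P(5)) + ((-6 + 0)*(-3))*18 = 1/(2*(-1 + (5**2)**2 + 5*5**2)) + ((-6 + 0)*(-3))*18 = 1/(2*(-1 + 25**2 + 5*25)) - 6*(-3)*18 = 1/(2*(-1 + 625 + 125)) + 18*18 = (1/2)/749 + 324 = (1/2)*(1/749) + 324 = 1/1498 + 324 = 485353/1498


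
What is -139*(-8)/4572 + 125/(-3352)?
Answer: 788981/3831336 ≈ 0.20593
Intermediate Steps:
-139*(-8)/4572 + 125/(-3352) = 1112*(1/4572) + 125*(-1/3352) = 278/1143 - 125/3352 = 788981/3831336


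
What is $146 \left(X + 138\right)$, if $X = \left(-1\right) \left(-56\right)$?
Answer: $28324$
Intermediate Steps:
$X = 56$
$146 \left(X + 138\right) = 146 \left(56 + 138\right) = 146 \cdot 194 = 28324$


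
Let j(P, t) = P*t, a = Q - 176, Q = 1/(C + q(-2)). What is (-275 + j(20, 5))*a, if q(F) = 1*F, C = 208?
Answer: 6344625/206 ≈ 30799.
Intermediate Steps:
q(F) = F
Q = 1/206 (Q = 1/(208 - 2) = 1/206 ≈ 0.0048544)
a = -36255/206 (a = 1/206 - 176 = -36255/206 ≈ -176.00)
(-275 + j(20, 5))*a = (-275 + 20*5)*(-36255/206) = (-275 + 100)*(-36255/206) = -175*(-36255/206) = 6344625/206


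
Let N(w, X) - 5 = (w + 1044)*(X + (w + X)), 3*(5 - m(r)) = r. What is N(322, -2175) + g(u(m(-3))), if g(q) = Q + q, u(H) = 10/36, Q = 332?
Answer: -99034393/18 ≈ -5.5019e+6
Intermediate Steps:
m(r) = 5 - r/3
u(H) = 5/18 (u(H) = 10*(1/36) = 5/18)
g(q) = 332 + q
N(w, X) = 5 + (1044 + w)*(w + 2*X) (N(w, X) = 5 + (w + 1044)*(X + (w + X)) = 5 + (1044 + w)*(X + (X + w)) = 5 + (1044 + w)*(w + 2*X))
N(322, -2175) + g(u(m(-3))) = (5 + 322² + 1044*322 + 2088*(-2175) + 2*(-2175)*322) + (332 + 5/18) = (5 + 103684 + 336168 - 4541400 - 1400700) + 5981/18 = -5502243 + 5981/18 = -99034393/18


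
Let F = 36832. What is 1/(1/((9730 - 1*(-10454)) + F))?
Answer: 57016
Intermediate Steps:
1/(1/((9730 - 1*(-10454)) + F)) = 1/(1/((9730 - 1*(-10454)) + 36832)) = 1/(1/((9730 + 10454) + 36832)) = 1/(1/(20184 + 36832)) = 1/(1/57016) = 57016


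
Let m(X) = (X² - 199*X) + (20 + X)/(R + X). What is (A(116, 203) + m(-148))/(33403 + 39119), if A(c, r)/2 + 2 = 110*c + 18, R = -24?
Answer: 1653538/1559223 ≈ 1.0605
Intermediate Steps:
A(c, r) = 32 + 220*c (A(c, r) = -4 + 2*(110*c + 18) = -4 + 2*(18 + 110*c) = -4 + (36 + 220*c) = 32 + 220*c)
m(X) = X² - 199*X + (20 + X)/(-24 + X) (m(X) = (X² - 199*X) + (20 + X)/(-24 + X) = X² - 199*X + (20 + X)/(-24 + X))
(A(116, 203) + m(-148))/(33403 + 39119) = ((32 + 220*116) + (20 + (-148)³ - 223*(-148)² + 4777*(-148))/(-24 - 148))/(33403 + 39119) = ((32 + 25520) + (20 - 3241792 - 223*21904 - 706996)/(-172))/72522 = (25552 - (20 - 3241792 - 4884592 - 706996)/172)*(1/72522) = (25552 - 1/172*(-8833360))*(1/72522) = (25552 + 2208340/43)*(1/72522) = (3307076/43)*(1/72522) = 1653538/1559223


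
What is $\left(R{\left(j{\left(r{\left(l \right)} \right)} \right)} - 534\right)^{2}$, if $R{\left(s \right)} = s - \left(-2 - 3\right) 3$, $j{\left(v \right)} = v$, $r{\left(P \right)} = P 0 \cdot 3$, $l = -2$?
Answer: $269361$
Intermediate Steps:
$r{\left(P \right)} = 0$ ($r{\left(P \right)} = 0 \cdot 3 = 0$)
$R{\left(s \right)} = 15 + s$ ($R{\left(s \right)} = s - \left(-5\right) 3 = s - -15 = s + 15 = 15 + s$)
$\left(R{\left(j{\left(r{\left(l \right)} \right)} \right)} - 534\right)^{2} = \left(\left(15 + 0\right) - 534\right)^{2} = \left(15 - 534\right)^{2} = \left(-519\right)^{2} = 269361$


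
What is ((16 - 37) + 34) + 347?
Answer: 360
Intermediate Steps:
((16 - 37) + 34) + 347 = (-21 + 34) + 347 = 13 + 347 = 360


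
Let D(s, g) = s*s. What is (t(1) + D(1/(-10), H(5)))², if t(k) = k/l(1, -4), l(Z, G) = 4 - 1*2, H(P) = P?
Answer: 2601/10000 ≈ 0.26010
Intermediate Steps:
l(Z, G) = 2 (l(Z, G) = 4 - 2 = 2)
D(s, g) = s²
t(k) = k/2
(t(1) + D(1/(-10), H(5)))² = ((½)*1 + (1/(-10))²)² = (½ + (-⅒)²)² = (½ + 1/100)² = (51/100)² = 2601/10000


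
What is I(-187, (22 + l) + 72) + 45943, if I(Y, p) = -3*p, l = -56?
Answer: 45829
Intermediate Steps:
I(-187, (22 + l) + 72) + 45943 = -3*((22 - 56) + 72) + 45943 = -3*(-34 + 72) + 45943 = -3*38 + 45943 = -114 + 45943 = 45829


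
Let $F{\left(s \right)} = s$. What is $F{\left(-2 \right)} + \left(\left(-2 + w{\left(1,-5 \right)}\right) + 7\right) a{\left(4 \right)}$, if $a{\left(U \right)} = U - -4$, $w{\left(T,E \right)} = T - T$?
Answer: $38$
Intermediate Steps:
$w{\left(T,E \right)} = 0$
$a{\left(U \right)} = 4 + U$ ($a{\left(U \right)} = U + 4 = 4 + U$)
$F{\left(-2 \right)} + \left(\left(-2 + w{\left(1,-5 \right)}\right) + 7\right) a{\left(4 \right)} = -2 + \left(\left(-2 + 0\right) + 7\right) \left(4 + 4\right) = -2 + \left(-2 + 7\right) 8 = -2 + 5 \cdot 8 = -2 + 40 = 38$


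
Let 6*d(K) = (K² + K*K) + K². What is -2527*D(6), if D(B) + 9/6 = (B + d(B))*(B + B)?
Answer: -1447971/2 ≈ -7.2399e+5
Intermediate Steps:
d(K) = K²/2 (d(K) = ((K² + K*K) + K²)/6 = ((K² + K²) + K²)/6 = (2*K² + K²)/6 = (3*K²)/6 = K²/2)
D(B) = -3/2 + 2*B*(B + B²/2) (D(B) = -3/2 + (B + B²/2)*(B + B) = -3/2 + (B + B²/2)*(2*B) = -3/2 + 2*B*(B + B²/2))
-2527*D(6) = -2527*(-3/2 + 6³ + 2*6²) = -2527*(-3/2 + 216 + 2*36) = -2527*(-3/2 + 216 + 72) = -2527*573/2 = -1447971/2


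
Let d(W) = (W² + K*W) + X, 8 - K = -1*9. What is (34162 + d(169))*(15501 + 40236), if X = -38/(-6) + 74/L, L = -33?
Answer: 3656352267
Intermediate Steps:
K = 17 (K = 8 - (-1)*9 = 8 - 1*(-9) = 8 + 9 = 17)
X = 45/11 (X = -38/(-6) + 74/(-33) = -38*(-⅙) + 74*(-1/33) = 19/3 - 74/33 = 45/11 ≈ 4.0909)
d(W) = 45/11 + W² + 17*W (d(W) = (W² + 17*W) + 45/11 = 45/11 + W² + 17*W)
(34162 + d(169))*(15501 + 40236) = (34162 + (45/11 + 169² + 17*169))*(15501 + 40236) = (34162 + (45/11 + 28561 + 2873))*55737 = (34162 + 345819/11)*55737 = (721601/11)*55737 = 3656352267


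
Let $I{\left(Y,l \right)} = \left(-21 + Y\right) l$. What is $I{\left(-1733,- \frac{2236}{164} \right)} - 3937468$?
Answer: $- \frac{160455702}{41} \approx -3.9136 \cdot 10^{6}$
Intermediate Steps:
$I{\left(Y,l \right)} = l \left(-21 + Y\right)$
$I{\left(-1733,- \frac{2236}{164} \right)} - 3937468 = - \frac{2236}{164} \left(-21 - 1733\right) - 3937468 = \left(-2236\right) \frac{1}{164} \left(-1754\right) - 3937468 = \left(- \frac{559}{41}\right) \left(-1754\right) - 3937468 = \frac{980486}{41} - 3937468 = - \frac{160455702}{41}$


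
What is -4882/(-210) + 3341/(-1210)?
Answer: 520561/25410 ≈ 20.486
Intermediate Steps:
-4882/(-210) + 3341/(-1210) = -4882*(-1/210) + 3341*(-1/1210) = 2441/105 - 3341/1210 = 520561/25410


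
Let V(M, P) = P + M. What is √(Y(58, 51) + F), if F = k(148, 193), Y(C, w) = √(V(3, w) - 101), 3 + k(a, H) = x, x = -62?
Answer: √(-65 + I*√47) ≈ 0.42458 + 8.0734*I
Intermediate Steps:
k(a, H) = -65 (k(a, H) = -3 - 62 = -65)
V(M, P) = M + P
Y(C, w) = √(-98 + w) (Y(C, w) = √((3 + w) - 101) = √(-98 + w))
F = -65
√(Y(58, 51) + F) = √(√(-98 + 51) - 65) = √(√(-47) - 65) = √(I*√47 - 65) = √(-65 + I*√47)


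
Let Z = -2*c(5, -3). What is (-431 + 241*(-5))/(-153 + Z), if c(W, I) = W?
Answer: 1636/163 ≈ 10.037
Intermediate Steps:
Z = -10 (Z = -2*5 = -10)
(-431 + 241*(-5))/(-153 + Z) = (-431 + 241*(-5))/(-153 - 10) = (-431 - 1205)/(-163) = -1636*(-1/163) = 1636/163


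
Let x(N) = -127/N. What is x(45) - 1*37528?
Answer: -1688887/45 ≈ -37531.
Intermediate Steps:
x(45) - 1*37528 = -127/45 - 1*37528 = -127*1/45 - 37528 = -127/45 - 37528 = -1688887/45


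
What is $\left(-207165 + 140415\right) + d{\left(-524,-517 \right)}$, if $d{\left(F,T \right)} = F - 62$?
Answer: $-67336$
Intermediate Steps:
$d{\left(F,T \right)} = -62 + F$
$\left(-207165 + 140415\right) + d{\left(-524,-517 \right)} = \left(-207165 + 140415\right) - 586 = -66750 - 586 = -67336$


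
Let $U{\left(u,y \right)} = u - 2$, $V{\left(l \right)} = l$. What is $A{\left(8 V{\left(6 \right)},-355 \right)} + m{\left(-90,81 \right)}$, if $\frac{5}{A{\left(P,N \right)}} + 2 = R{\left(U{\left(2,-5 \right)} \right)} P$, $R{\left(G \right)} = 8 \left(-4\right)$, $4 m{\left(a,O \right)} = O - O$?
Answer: $- \frac{5}{1538} \approx -0.003251$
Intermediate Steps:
$m{\left(a,O \right)} = 0$ ($m{\left(a,O \right)} = \frac{O - O}{4} = \frac{1}{4} \cdot 0 = 0$)
$U{\left(u,y \right)} = -2 + u$ ($U{\left(u,y \right)} = u - 2 = -2 + u$)
$R{\left(G \right)} = -32$
$A{\left(P,N \right)} = \frac{5}{-2 - 32 P}$
$A{\left(8 V{\left(6 \right)},-355 \right)} + m{\left(-90,81 \right)} = \frac{5}{2 \left(-1 - 16 \cdot 8 \cdot 6\right)} + 0 = \frac{5}{2 \left(-1 - 768\right)} + 0 = \frac{5}{2 \left(-769\right)} + 0 = \frac{5}{2} \left(- \frac{1}{769}\right) + 0 = - \frac{5}{1538} + 0 = - \frac{5}{1538}$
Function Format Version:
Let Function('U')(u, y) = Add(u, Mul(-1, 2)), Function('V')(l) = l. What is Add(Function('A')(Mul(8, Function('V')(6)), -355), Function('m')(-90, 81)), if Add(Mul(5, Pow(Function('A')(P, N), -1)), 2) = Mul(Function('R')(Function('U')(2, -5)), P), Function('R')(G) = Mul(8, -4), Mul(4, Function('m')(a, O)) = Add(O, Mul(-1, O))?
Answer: Rational(-5, 1538) ≈ -0.0032510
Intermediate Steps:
Function('m')(a, O) = 0 (Function('m')(a, O) = Mul(Rational(1, 4), Add(O, Mul(-1, O))) = Mul(Rational(1, 4), 0) = 0)
Function('U')(u, y) = Add(-2, u) (Function('U')(u, y) = Add(u, -2) = Add(-2, u))
Function('R')(G) = -32
Function('A')(P, N) = Mul(5, Pow(Add(-2, Mul(-32, P)), -1))
Add(Function('A')(Mul(8, Function('V')(6)), -355), Function('m')(-90, 81)) = Add(Mul(Rational(5, 2), Pow(Add(-1, Mul(-16, Mul(8, 6))), -1)), 0) = Add(Mul(Rational(5, 2), Pow(Add(-1, Mul(-16, 48)), -1)), 0) = Add(Mul(Rational(5, 2), Pow(Add(-1, -768), -1)), 0) = Add(Mul(Rational(5, 2), Pow(-769, -1)), 0) = Add(Mul(Rational(5, 2), Rational(-1, 769)), 0) = Add(Rational(-5, 1538), 0) = Rational(-5, 1538)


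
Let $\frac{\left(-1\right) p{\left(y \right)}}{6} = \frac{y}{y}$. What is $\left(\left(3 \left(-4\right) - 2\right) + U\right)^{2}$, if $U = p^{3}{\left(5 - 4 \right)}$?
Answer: $52900$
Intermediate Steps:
$p{\left(y \right)} = -6$ ($p{\left(y \right)} = - 6 \frac{y}{y} = \left(-6\right) 1 = -6$)
$U = -216$ ($U = \left(-6\right)^{3} = -216$)
$\left(\left(3 \left(-4\right) - 2\right) + U\right)^{2} = \left(\left(3 \left(-4\right) - 2\right) - 216\right)^{2} = \left(\left(-12 - 2\right) - 216\right)^{2} = \left(-14 - 216\right)^{2} = \left(-230\right)^{2} = 52900$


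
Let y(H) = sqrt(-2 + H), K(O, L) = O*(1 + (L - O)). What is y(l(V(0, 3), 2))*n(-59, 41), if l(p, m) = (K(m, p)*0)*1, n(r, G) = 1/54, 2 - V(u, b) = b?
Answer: I*sqrt(2)/54 ≈ 0.026189*I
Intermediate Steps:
K(O, L) = O*(1 + L - O)
V(u, b) = 2 - b
n(r, G) = 1/54
l(p, m) = 0 (l(p, m) = ((m*(1 + p - m))*0)*1 = 0*1 = 0)
y(l(V(0, 3), 2))*n(-59, 41) = sqrt(-2 + 0)*(1/54) = sqrt(-2)*(1/54) = (I*sqrt(2))*(1/54) = I*sqrt(2)/54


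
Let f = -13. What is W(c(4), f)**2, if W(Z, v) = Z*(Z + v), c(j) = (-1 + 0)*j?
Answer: 4624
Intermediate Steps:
c(j) = -j
W(c(4), f)**2 = ((-1*4)*(-1*4 - 13))**2 = (-4*(-4 - 13))**2 = (-4*(-17))**2 = 68**2 = 4624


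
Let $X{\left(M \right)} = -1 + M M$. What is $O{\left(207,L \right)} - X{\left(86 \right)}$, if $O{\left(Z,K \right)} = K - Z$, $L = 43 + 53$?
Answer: $-7506$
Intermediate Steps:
$L = 96$
$X{\left(M \right)} = -1 + M^{2}$
$O{\left(207,L \right)} - X{\left(86 \right)} = \left(96 - 207\right) - \left(-1 + 86^{2}\right) = \left(96 - 207\right) - \left(-1 + 7396\right) = -111 - 7395 = -7506$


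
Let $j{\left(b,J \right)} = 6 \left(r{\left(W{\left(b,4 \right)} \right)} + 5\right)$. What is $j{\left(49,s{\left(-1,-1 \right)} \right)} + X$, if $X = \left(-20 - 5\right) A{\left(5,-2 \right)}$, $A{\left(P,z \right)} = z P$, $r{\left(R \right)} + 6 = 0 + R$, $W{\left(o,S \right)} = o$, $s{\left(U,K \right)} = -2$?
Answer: $538$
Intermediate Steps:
$r{\left(R \right)} = -6 + R$ ($r{\left(R \right)} = -6 + \left(0 + R\right) = -6 + R$)
$A{\left(P,z \right)} = P z$
$j{\left(b,J \right)} = -6 + 6 b$ ($j{\left(b,J \right)} = 6 \left(\left(-6 + b\right) + 5\right) = 6 \left(-1 + b\right) = -6 + 6 b$)
$X = 250$ ($X = \left(-20 - 5\right) 5 \left(-2\right) = \left(-25\right) \left(-10\right) = 250$)
$j{\left(49,s{\left(-1,-1 \right)} \right)} + X = \left(-6 + 6 \cdot 49\right) + 250 = \left(-6 + 294\right) + 250 = 288 + 250 = 538$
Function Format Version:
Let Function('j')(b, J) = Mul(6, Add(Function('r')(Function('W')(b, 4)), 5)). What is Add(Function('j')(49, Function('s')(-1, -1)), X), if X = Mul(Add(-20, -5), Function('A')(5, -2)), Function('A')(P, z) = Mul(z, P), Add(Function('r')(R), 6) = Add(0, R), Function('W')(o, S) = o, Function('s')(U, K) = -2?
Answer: 538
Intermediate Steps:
Function('r')(R) = Add(-6, R) (Function('r')(R) = Add(-6, Add(0, R)) = Add(-6, R))
Function('A')(P, z) = Mul(P, z)
Function('j')(b, J) = Add(-6, Mul(6, b)) (Function('j')(b, J) = Mul(6, Add(Add(-6, b), 5)) = Mul(6, Add(-1, b)) = Add(-6, Mul(6, b)))
X = 250 (X = Mul(Add(-20, -5), Mul(5, -2)) = Mul(-25, -10) = 250)
Add(Function('j')(49, Function('s')(-1, -1)), X) = Add(Add(-6, Mul(6, 49)), 250) = Add(Add(-6, 294), 250) = Add(288, 250) = 538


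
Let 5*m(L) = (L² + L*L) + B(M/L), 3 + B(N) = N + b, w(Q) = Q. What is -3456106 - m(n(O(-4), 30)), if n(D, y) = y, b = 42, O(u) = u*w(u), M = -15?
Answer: -34564737/10 ≈ -3.4565e+6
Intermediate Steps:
O(u) = u² (O(u) = u*u = u²)
B(N) = 39 + N (B(N) = -3 + (N + 42) = -3 + (42 + N) = 39 + N)
m(L) = 39/5 - 3/L + 2*L²/5 (m(L) = ((L² + L*L) + (39 - 15/L))/5 = ((L² + L²) + (39 - 15/L))/5 = (2*L² + (39 - 15/L))/5 = (39 - 15/L + 2*L²)/5 = 39/5 - 3/L + 2*L²/5)
-3456106 - m(n(O(-4), 30)) = -3456106 - (-15 + 30*(39 + 2*30²))/(5*30) = -3456106 - (-15 + 30*(39 + 2*900))/(5*30) = -3456106 - (-15 + 30*(39 + 1800))/(5*30) = -3456106 - (-15 + 30*1839)/(5*30) = -3456106 - (-15 + 55170)/(5*30) = -3456106 - 55155/(5*30) = -3456106 - 1*3677/10 = -3456106 - 3677/10 = -34564737/10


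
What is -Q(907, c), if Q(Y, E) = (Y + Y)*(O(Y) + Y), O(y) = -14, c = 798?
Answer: -1619902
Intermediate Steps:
Q(Y, E) = 2*Y*(-14 + Y) (Q(Y, E) = (Y + Y)*(-14 + Y) = (2*Y)*(-14 + Y) = 2*Y*(-14 + Y))
-Q(907, c) = -2*907*(-14 + 907) = -2*907*893 = -1*1619902 = -1619902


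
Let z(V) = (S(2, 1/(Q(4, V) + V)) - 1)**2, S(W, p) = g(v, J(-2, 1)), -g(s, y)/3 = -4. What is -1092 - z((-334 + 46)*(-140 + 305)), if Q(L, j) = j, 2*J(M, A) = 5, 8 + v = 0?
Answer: -1213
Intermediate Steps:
v = -8 (v = -8 + 0 = -8)
J(M, A) = 5/2 (J(M, A) = (1/2)*5 = 5/2)
g(s, y) = 12 (g(s, y) = -3*(-4) = 12)
S(W, p) = 12
z(V) = 121 (z(V) = (12 - 1)**2 = 11**2 = 121)
-1092 - z((-334 + 46)*(-140 + 305)) = -1092 - 1*121 = -1092 - 121 = -1213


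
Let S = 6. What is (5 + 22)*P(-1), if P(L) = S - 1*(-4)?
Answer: 270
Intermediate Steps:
P(L) = 10 (P(L) = 6 - 1*(-4) = 6 + 4 = 10)
(5 + 22)*P(-1) = (5 + 22)*10 = 27*10 = 270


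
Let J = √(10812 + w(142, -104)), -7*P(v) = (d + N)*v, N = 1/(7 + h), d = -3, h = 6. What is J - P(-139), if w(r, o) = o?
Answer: 5282/91 + 2*√2677 ≈ 161.52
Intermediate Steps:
N = 1/13 (N = 1/(7 + 6) = 1/13 ≈ 0.076923)
P(v) = 38*v/91 (P(v) = -(-3 + 1/13)*v/7 = -(-38)*v/91 = 38*v/91)
J = 2*√2677 (J = √(10812 - 104) = √10708 = 2*√2677 ≈ 103.48)
J - P(-139) = 2*√2677 - 38*(-139)/91 = 2*√2677 - 1*(-5282/91) = 2*√2677 + 5282/91 = 5282/91 + 2*√2677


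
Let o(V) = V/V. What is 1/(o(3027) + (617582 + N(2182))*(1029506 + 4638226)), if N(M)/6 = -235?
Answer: 1/3492297761905 ≈ 2.8634e-13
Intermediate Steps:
N(M) = -1410 (N(M) = 6*(-235) = -1410)
o(V) = 1
1/(o(3027) + (617582 + N(2182))*(1029506 + 4638226)) = 1/(1 + (617582 - 1410)*(1029506 + 4638226)) = 1/(1 + 616172*5667732) = 1/(1 + 3492297761904) = 1/3492297761905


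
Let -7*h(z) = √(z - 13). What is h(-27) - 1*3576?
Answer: -3576 - 2*I*√10/7 ≈ -3576.0 - 0.90351*I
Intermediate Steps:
h(z) = -√(-13 + z)/7 (h(z) = -√(z - 13)/7 = -√(-13 + z)/7)
h(-27) - 1*3576 = -√(-13 - 27)/7 - 1*3576 = -2*I*√10/7 - 3576 = -3576 - 2*I*√10/7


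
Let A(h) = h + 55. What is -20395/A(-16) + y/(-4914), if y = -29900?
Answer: -1269935/2457 ≈ -516.86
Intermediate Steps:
A(h) = 55 + h
-20395/A(-16) + y/(-4914) = -20395/(55 - 16) - 29900/(-4914) = -20395/39 - 29900*(-1/4914) = -20395*1/39 + 1150/189 = -20395/39 + 1150/189 = -1269935/2457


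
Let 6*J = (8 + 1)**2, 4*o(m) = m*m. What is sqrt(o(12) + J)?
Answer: 3*sqrt(22)/2 ≈ 7.0356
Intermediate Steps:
o(m) = m**2/4 (o(m) = (m*m)/4 = m**2/4)
J = 27/2 (J = (8 + 1)**2/6 = (1/6)*9**2 = (1/6)*81 = 27/2 ≈ 13.500)
sqrt(o(12) + J) = sqrt((1/4)*12**2 + 27/2) = sqrt((1/4)*144 + 27/2) = sqrt(36 + 27/2) = sqrt(99/2) = 3*sqrt(22)/2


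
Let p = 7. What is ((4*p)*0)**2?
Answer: 0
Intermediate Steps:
((4*p)*0)**2 = ((4*7)*0)**2 = (28*0)**2 = 0**2 = 0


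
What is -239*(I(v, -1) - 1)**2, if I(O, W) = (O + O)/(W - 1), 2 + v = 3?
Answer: -956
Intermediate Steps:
v = 1 (v = -2 + 3 = 1)
I(O, W) = 2*O/(-1 + W) (I(O, W) = (2*O)/(-1 + W) = 2*O/(-1 + W))
-239*(I(v, -1) - 1)**2 = -239*(2*1/(-1 - 1) - 1)**2 = -239*(2*1/(-2) - 1)**2 = -239*(2*1*(-1/2) - 1)**2 = -239*(-1 - 1)**2 = -239*(-2)**2 = -239*4 = -956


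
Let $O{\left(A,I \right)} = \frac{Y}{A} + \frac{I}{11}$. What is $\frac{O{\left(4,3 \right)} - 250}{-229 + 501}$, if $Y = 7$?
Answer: $- \frac{10911}{11968} \approx -0.91168$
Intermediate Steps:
$O{\left(A,I \right)} = \frac{7}{A} + \frac{I}{11}$
$\frac{O{\left(4,3 \right)} - 250}{-229 + 501} = \frac{\left(\frac{7}{4} + \frac{1}{11} \cdot 3\right) - 250}{-229 + 501} = \frac{\left(7 \cdot \frac{1}{4} + \frac{3}{11}\right) - 250}{272} = \left(\left(\frac{7}{4} + \frac{3}{11}\right) - 250\right) \frac{1}{272} = \left(\frac{89}{44} - 250\right) \frac{1}{272} = \left(- \frac{10911}{44}\right) \frac{1}{272} = - \frac{10911}{11968}$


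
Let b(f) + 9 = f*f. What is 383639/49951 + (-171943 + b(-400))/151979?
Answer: 57708057229/7591503029 ≈ 7.6017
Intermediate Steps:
b(f) = -9 + f**2 (b(f) = -9 + f*f = -9 + f**2)
383639/49951 + (-171943 + b(-400))/151979 = 383639/49951 + (-171943 + (-9 + (-400)**2))/151979 = 383639*(1/49951) + (-171943 + (-9 + 160000))*(1/151979) = 383639/49951 + (-171943 + 159991)*(1/151979) = 383639/49951 - 11952*1/151979 = 383639/49951 - 11952/151979 = 57708057229/7591503029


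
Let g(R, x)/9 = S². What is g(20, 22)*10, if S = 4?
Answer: 1440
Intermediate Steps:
g(R, x) = 144 (g(R, x) = 9*4² = 9*16 = 144)
g(20, 22)*10 = 144*10 = 1440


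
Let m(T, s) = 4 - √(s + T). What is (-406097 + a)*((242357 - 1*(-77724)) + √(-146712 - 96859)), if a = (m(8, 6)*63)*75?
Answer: -(320081 + I*√243571)*(387197 + 4725*√14) ≈ -1.2959e+11 - 1.9982e+8*I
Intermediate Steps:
m(T, s) = 4 - √(T + s)
a = 18900 - 4725*√14 (a = ((4 - √(8 + 6))*63)*75 = ((4 - √14)*63)*75 = (252 - 63*√14)*75 = 18900 - 4725*√14 ≈ 1220.7)
(-406097 + a)*((242357 - 1*(-77724)) + √(-146712 - 96859)) = (-406097 + (18900 - 4725*√14))*((242357 - 1*(-77724)) + √(-146712 - 96859)) = (-387197 - 4725*√14)*((242357 + 77724) + √(-243571)) = (-387197 - 4725*√14)*(320081 + I*√243571)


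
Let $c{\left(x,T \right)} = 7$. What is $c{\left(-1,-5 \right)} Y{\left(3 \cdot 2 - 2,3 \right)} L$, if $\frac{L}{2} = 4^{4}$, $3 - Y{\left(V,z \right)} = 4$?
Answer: $-3584$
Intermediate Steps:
$Y{\left(V,z \right)} = -1$ ($Y{\left(V,z \right)} = 3 - 4 = -1$)
$L = 512$ ($L = 2 \cdot 4^{4} = 2 \cdot 256 = 512$)
$c{\left(-1,-5 \right)} Y{\left(3 \cdot 2 - 2,3 \right)} L = 7 \left(-1\right) 512 = \left(-7\right) 512 = -3584$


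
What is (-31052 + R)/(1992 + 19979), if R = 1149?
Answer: -29903/21971 ≈ -1.3610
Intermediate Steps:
(-31052 + R)/(1992 + 19979) = (-31052 + 1149)/(1992 + 19979) = -29903/21971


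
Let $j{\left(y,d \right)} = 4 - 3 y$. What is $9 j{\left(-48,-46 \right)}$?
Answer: $1332$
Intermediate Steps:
$9 j{\left(-48,-46 \right)} = 9 \left(4 - -144\right) = 9 \left(4 + 144\right) = 9 \cdot 148 = 1332$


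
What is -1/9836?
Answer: -1/9836 ≈ -0.00010167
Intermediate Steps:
-1/9836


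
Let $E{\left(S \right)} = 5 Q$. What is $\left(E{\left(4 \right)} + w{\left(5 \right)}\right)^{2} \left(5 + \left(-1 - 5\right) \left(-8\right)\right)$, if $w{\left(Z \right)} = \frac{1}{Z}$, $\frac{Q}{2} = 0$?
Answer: $\frac{53}{25} \approx 2.12$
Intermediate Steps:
$Q = 0$ ($Q = 2 \cdot 0 = 0$)
$E{\left(S \right)} = 0$ ($E{\left(S \right)} = 5 \cdot 0 = 0$)
$\left(E{\left(4 \right)} + w{\left(5 \right)}\right)^{2} \left(5 + \left(-1 - 5\right) \left(-8\right)\right) = \left(0 + \frac{1}{5}\right)^{2} \left(5 + \left(-1 - 5\right) \left(-8\right)\right) = \left(0 + \frac{1}{5}\right)^{2} \left(5 - -48\right) = \frac{5 + 48}{25} = \frac{1}{25} \cdot 53 = \frac{53}{25}$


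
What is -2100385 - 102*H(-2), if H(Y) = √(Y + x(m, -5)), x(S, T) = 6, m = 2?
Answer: -2100589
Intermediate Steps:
H(Y) = √(6 + Y) (H(Y) = √(Y + 6) = √(6 + Y))
-2100385 - 102*H(-2) = -2100385 - 102*√(6 - 2) = -2100385 - 102*√4 = -2100385 - 102*2 = -2100385 - 204 = -2100589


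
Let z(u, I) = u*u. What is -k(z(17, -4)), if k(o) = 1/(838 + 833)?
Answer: -1/1671 ≈ -0.00059844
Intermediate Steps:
z(u, I) = u²
k(o) = 1/1671
-k(z(17, -4)) = -1*1/1671 = -1/1671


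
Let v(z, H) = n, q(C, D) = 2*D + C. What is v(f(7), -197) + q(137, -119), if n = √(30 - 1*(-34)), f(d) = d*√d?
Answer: -93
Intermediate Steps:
q(C, D) = C + 2*D
f(d) = d^(3/2)
n = 8 (n = √(30 + 34) = √64 = 8)
v(z, H) = 8
v(f(7), -197) + q(137, -119) = 8 + (137 + 2*(-119)) = 8 + (137 - 238) = 8 - 101 = -93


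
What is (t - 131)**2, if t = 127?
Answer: 16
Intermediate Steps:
(t - 131)**2 = (127 - 131)**2 = (-4)**2 = 16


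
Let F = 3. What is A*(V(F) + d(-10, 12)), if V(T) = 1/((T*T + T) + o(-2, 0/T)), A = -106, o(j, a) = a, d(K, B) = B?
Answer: -7685/6 ≈ -1280.8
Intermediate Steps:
V(T) = 1/(T + T²) (V(T) = 1/((T*T + T) + 0/T) = 1/((T² + T) + 0) = 1/((T + T²) + 0) = 1/(T + T²))
A*(V(F) + d(-10, 12)) = -106*(1/(3*(1 + 3)) + 12) = -106*((⅓)/4 + 12) = -106*((⅓)*(¼) + 12) = -106*(1/12 + 12) = -106*145/12 = -7685/6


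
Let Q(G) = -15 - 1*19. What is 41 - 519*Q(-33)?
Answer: 17687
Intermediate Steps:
Q(G) = -34 (Q(G) = -15 - 19 = -34)
41 - 519*Q(-33) = 41 - 519*(-34) = 41 + 17646 = 17687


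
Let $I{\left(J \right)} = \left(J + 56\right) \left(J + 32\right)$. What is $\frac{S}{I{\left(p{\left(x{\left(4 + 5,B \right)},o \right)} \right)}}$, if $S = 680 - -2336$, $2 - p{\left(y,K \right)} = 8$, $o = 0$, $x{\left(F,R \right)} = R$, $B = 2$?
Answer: $\frac{58}{25} \approx 2.32$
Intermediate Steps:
$p{\left(y,K \right)} = -6$ ($p{\left(y,K \right)} = 2 - 8 = -6$)
$I{\left(J \right)} = \left(32 + J\right) \left(56 + J\right)$ ($I{\left(J \right)} = \left(56 + J\right) \left(32 + J\right) = \left(32 + J\right) \left(56 + J\right)$)
$S = 3016$ ($S = 680 + 2336 = 3016$)
$\frac{S}{I{\left(p{\left(x{\left(4 + 5,B \right)},o \right)} \right)}} = \frac{3016}{1792 + \left(-6\right)^{2} + 88 \left(-6\right)} = \frac{3016}{1792 + 36 - 528} = \frac{3016}{1300} = 3016 \cdot \frac{1}{1300} = \frac{58}{25}$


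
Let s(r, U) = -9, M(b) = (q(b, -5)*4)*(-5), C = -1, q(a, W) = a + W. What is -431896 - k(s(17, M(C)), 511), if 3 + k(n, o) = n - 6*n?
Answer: -431938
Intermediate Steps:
q(a, W) = W + a
M(b) = 100 - 20*b (M(b) = ((-5 + b)*4)*(-5) = (-20 + 4*b)*(-5) = 100 - 20*b)
k(n, o) = -3 - 5*n (k(n, o) = -3 + (n - 6*n) = -3 - 5*n)
-431896 - k(s(17, M(C)), 511) = -431896 - (-3 - 5*(-9)) = -431896 - (-3 + 45) = -431896 - 1*42 = -431896 - 42 = -431938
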